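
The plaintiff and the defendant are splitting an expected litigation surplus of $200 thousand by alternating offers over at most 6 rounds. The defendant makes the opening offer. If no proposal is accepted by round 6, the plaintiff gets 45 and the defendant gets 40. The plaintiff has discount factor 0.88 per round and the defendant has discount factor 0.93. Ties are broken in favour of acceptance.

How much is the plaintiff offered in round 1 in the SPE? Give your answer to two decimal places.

Round 6 (the plaintiff proposes): the defendant gets 40 if talks fail, so the plaintiff offers 40 and keeps 160.
Round 5 (the defendant proposes): the plaintiff can get 160 next round, worth 0.88 × 160 = 140.8 now; the defendant offers that and keeps 59.2.
Round 4 (the plaintiff proposes): the defendant can get 59.2 next round, worth 0.93 × 59.2 = 55.056 now. The plaintiff offers 55.056 and keeps 200 − 55.056 = 144.944.
Round 3 (the defendant proposes): the plaintiff can get 144.944 next round, worth 0.88 × 144.944 = 127.55072 now, so the defendant offers 127.55072, keeping 72.44928.
Round 2 (the plaintiff proposes): the defendant can get 72.44928 next round, worth 0.93 × 72.44928 = 67.3778304 now; the plaintiff offers that and keeps 132.6221696.
Round 1 (the defendant proposes): the plaintiff can get 132.6221696 next round, worth 0.88 × 132.6221696 = 116.707509248 now, so the defendant offers 116.707509248, keeping 83.292490752.

116.71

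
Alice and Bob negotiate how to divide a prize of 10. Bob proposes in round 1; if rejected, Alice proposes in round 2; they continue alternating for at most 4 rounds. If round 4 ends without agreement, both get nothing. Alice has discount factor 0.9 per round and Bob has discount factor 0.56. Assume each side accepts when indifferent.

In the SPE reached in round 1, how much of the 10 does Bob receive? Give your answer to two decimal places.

Round 4 (Alice proposes): Bob will accept anything ≥ 0, so Alice offers 0 and keeps 10.
Round 3 (Bob proposes): Alice can get 10 next round, worth 0.9 × 10 = 9 now. Bob offers 9 and keeps 10 − 9 = 1.
Round 2 (Alice proposes): Bob can get 1 next round, worth 0.56 × 1 = 0.56 now; Alice offers that and keeps 9.44.
Round 1 (Bob proposes): Alice can get 9.44 next round, worth 0.9 × 9.44 = 8.496 now. Bob offers 8.496 and keeps 10 − 8.496 = 1.504.

1.50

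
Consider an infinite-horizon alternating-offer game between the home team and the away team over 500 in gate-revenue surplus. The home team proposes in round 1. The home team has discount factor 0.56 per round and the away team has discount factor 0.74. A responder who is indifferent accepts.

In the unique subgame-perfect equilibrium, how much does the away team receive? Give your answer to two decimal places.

278.01

Let x be the home team's share when the home team proposes and y be the away team's share when the away team proposes.
The away team accepts iff offered ≥ 0.74·y, so x = 500 − 0.74y. Symmetrically y = 500 − 0.56x.
Substituting: x = 500 − 0.74(500 − 0.56x), giving x(1 − 0.56·0.74) = 500(1 − 0.74).
So x = 500 × 0.26 / 0.5856 ≈ 221.9945, and the away team receives 500 − x ≈ 278.0055.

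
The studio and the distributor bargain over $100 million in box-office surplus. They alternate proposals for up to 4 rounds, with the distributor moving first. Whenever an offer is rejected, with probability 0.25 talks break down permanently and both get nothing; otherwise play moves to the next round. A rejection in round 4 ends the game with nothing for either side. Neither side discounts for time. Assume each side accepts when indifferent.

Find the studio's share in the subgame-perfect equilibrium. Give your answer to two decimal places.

By backward induction:
Round 4 (the studio proposes): the distributor will accept anything ≥ 0, so the studio offers 0 and keeps 100.
Round 3 (the distributor proposes): rejecting gives the studio an expected 0.75 × 100 = 75. The distributor offers 75 and keeps 100 − 75 = 25.
Round 2 (the studio proposes): rejecting gives the distributor an expected 0.75 × 25 = 18.75; the studio offers that and keeps 81.25.
Round 1 (the distributor proposes): rejecting gives the studio an expected 0.75 × 81.25 = 60.9375, so the distributor offers 60.9375, keeping 39.0625.

60.94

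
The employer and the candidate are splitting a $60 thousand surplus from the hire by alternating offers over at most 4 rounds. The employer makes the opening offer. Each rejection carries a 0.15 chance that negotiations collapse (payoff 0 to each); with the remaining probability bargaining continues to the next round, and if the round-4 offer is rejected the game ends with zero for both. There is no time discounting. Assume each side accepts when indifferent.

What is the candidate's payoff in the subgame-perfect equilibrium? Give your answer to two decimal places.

44.50

By backward induction:
Round 4 (the candidate proposes): rejection yields 0 for the employer; the candidate offers 0 and keeps 60.
Round 3 (the employer proposes): rejecting gives the candidate an expected 0.85 × 60 = 51. The employer offers 51 and keeps 60 − 51 = 9.
Round 2 (the candidate proposes): rejecting gives the employer an expected 0.85 × 9 = 7.65. The candidate offers 7.65 and keeps 60 − 7.65 = 52.35.
Round 1 (the employer proposes): rejecting gives the candidate an expected 0.85 × 52.35 = 44.4975. The employer offers 44.4975 and keeps 60 − 44.4975 = 15.5025.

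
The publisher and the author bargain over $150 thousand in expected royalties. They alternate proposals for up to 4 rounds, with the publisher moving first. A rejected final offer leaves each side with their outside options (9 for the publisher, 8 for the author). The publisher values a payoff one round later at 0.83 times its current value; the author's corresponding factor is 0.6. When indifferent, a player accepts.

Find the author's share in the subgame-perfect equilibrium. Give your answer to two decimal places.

Round 4 (the author proposes): the publisher gets 9 if talks fail, so the author offers 9 and keeps 141.
Round 3 (the publisher proposes): the author can get 141 next round, worth 0.6 × 141 = 84.6 now, so the publisher offers 84.6, keeping 65.4.
Round 2 (the author proposes): the publisher can get 65.4 next round, worth 0.83 × 65.4 = 54.282 now; the author offers that and keeps 95.718.
Round 1 (the publisher proposes): the author can get 95.718 next round, worth 0.6 × 95.718 = 57.4308 now, so the publisher offers 57.4308, keeping 92.5692.

57.43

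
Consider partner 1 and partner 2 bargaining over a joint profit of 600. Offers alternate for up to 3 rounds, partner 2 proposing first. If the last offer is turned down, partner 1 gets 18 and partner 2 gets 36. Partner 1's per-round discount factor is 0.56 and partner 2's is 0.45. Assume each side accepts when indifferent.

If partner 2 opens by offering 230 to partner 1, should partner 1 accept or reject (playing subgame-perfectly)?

Accept

Round 3 (partner 2 proposes): partner 1 gets 18 if talks fail, so partner 2 offers 18 and keeps 582.
Round 2 (partner 1 proposes): partner 2 can get 582 next round, worth 0.45 × 582 = 261.9 now. Partner 1 offers 261.9 and keeps 600 − 261.9 = 338.1.
So by rejecting in round 1, partner 1 gets 338.1 next round, worth 0.56 × 338.1 = 189.336 now.
Offer 230 ≥ 189.336, so partner 1 accepts.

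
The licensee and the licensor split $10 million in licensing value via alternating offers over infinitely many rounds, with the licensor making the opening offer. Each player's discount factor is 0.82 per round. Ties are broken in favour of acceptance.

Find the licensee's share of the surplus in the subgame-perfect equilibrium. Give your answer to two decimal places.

When the licensor proposes, the licensee accepts any offer worth at least 0.82 times what the licensee would get by proposing next round; and vice versa.
This gives x = 10 − 0.82y and y = 10 − 0.82x, where x and y are each side's share when it proposes.
Hence (1 − 0.82·0.82)x = 10(1 − 0.82), i.e. 0.3276·x = 1.8.
x ≈ 5.4945; the licensee's share is 10 − x ≈ 4.5055.

4.51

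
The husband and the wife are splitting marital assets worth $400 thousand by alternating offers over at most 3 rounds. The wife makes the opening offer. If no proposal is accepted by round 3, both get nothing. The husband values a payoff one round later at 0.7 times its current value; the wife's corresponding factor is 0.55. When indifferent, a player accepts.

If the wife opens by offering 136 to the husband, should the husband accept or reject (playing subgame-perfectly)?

Work out the husband's continuation value if the offer is rejected.
Round 3 (the wife proposes): the husband will accept anything ≥ 0, so the wife offers 0 and keeps 400.
Round 2 (the husband proposes): the wife can get 400 next round, worth 0.55 × 400 = 220 now; the husband offers that and keeps 180.
So by rejecting in round 1, the husband gets 180 next round, worth 0.7 × 180 = 126 now.
Offer 136 ≥ 126, so the husband accepts.

Accept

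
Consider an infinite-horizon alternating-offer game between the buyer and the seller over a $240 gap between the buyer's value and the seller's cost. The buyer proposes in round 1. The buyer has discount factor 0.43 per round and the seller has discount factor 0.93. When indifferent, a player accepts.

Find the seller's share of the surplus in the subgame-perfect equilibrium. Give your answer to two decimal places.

In a stationary SPE each proposer offers the other exactly their discounted continuation value.
If the buyer keeps x when proposing and the seller keeps y when proposing, then x = 240 − 0.93y and y = 240 − 0.43x.
Solving: x = 240(1 − 0.93) / (1 − 0.43·0.93) = 16.8 / 0.6001 ≈ 27.9953.
The seller gets 240 − 27.9953 ≈ 212.0047.

212.00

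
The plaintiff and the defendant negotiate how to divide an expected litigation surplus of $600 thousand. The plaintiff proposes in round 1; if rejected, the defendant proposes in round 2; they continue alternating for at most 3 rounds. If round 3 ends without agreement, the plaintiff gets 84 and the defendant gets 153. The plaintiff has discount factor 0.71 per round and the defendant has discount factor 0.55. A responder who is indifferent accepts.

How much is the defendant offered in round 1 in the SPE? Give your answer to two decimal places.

155.45

Round 3 (the plaintiff proposes): the defendant gets 153 if talks fail, so the plaintiff offers 153 and keeps 447.
Round 2 (the defendant proposes): the plaintiff can get 447 next round, worth 0.71 × 447 = 317.37 now, so the defendant offers 317.37, keeping 282.63.
Round 1 (the plaintiff proposes): the defendant can get 282.63 next round, worth 0.55 × 282.63 = 155.4465 now; the plaintiff offers that and keeps 444.5535.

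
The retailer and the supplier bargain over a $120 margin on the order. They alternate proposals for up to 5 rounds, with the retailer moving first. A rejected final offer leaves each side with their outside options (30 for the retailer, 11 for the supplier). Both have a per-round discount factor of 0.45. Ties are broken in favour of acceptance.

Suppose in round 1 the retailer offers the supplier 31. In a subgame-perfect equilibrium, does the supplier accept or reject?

Reject

Round 5 (the retailer proposes): the supplier gets 11 if talks fail, so the retailer offers 11 and keeps 109.
Round 4 (the supplier proposes): the retailer can get 109 next round, worth 0.45 × 109 = 49.05 now; the supplier offers that and keeps 70.95.
Round 3 (the retailer proposes): the supplier can get 70.95 next round, worth 0.45 × 70.95 = 31.9275 now. The retailer offers 31.9275 and keeps 120 − 31.9275 = 88.0725.
Round 2 (the supplier proposes): the retailer can get 88.0725 next round, worth 0.45 × 88.0725 = 39.632625 now; the supplier offers that and keeps 80.367375.
So by rejecting in round 1, the supplier gets 80.367375 next round, worth 0.45 × 80.367375 = 36.16531875 now.
Offer 31 < 36.16531875, so the supplier rejects.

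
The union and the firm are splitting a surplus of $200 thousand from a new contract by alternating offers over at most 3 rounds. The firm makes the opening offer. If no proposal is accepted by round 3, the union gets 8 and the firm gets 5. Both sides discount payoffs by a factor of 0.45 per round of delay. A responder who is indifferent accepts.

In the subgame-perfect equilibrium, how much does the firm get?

148.88

Round 3 (the firm proposes): the union gets 8 if talks fail, so the firm offers 8 and keeps 192.
Round 2 (the union proposes): the firm can get 192 next round, worth 0.45 × 192 = 86.4 now. The union offers 86.4 and keeps 200 − 86.4 = 113.6.
Round 1 (the firm proposes): the union can get 113.6 next round, worth 0.45 × 113.6 = 51.12 now. The firm offers 51.12 and keeps 200 − 51.12 = 148.88.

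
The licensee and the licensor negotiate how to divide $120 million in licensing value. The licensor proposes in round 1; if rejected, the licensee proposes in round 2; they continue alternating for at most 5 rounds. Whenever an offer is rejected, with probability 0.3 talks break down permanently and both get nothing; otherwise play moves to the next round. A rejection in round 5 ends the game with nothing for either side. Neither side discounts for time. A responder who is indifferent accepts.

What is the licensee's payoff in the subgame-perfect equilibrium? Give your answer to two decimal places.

Round 5 (the licensor proposes): the licensee will accept anything ≥ 0, so the licensor offers 0 and keeps 120.
Round 4 (the licensee proposes): rejecting gives the licensor an expected 0.7 × 120 = 84; the licensee offers that and keeps 36.
Round 3 (the licensor proposes): rejecting gives the licensee an expected 0.7 × 36 = 25.2. The licensor offers 25.2 and keeps 120 − 25.2 = 94.8.
Round 2 (the licensee proposes): rejecting gives the licensor an expected 0.7 × 94.8 = 66.36. The licensee offers 66.36 and keeps 120 − 66.36 = 53.64.
Round 1 (the licensor proposes): rejecting gives the licensee an expected 0.7 × 53.64 = 37.548; the licensor offers that and keeps 82.452.

37.55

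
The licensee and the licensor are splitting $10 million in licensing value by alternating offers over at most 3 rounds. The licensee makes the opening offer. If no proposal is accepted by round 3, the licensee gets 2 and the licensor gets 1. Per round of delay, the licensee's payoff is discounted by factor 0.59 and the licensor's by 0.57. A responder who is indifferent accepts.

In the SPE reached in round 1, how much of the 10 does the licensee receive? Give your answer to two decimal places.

Round 3 (the licensee proposes): the licensor gets 1 if talks fail, so the licensee offers 1 and keeps 9.
Round 2 (the licensor proposes): the licensee can get 9 next round, worth 0.59 × 9 = 5.31 now, so the licensor offers 5.31, keeping 4.69.
Round 1 (the licensee proposes): the licensor can get 4.69 next round, worth 0.57 × 4.69 = 2.6733 now; the licensee offers that and keeps 7.3267.

7.33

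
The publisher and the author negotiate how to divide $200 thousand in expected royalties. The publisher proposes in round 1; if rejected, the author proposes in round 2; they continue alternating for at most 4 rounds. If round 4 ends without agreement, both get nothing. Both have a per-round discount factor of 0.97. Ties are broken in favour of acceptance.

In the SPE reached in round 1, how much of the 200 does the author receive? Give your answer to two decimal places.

Round 4 (the author proposes): rejection yields 0 for the publisher; the author offers 0 and keeps 200.
Round 3 (the publisher proposes): the author can get 200 next round, worth 0.97 × 200 = 194 now. The publisher offers 194 and keeps 200 − 194 = 6.
Round 2 (the author proposes): the publisher can get 6 next round, worth 0.97 × 6 = 5.82 now. The author offers 5.82 and keeps 200 − 5.82 = 194.18.
Round 1 (the publisher proposes): the author can get 194.18 next round, worth 0.97 × 194.18 = 188.3546 now. The publisher offers 188.3546 and keeps 200 − 188.3546 = 11.6454.

188.35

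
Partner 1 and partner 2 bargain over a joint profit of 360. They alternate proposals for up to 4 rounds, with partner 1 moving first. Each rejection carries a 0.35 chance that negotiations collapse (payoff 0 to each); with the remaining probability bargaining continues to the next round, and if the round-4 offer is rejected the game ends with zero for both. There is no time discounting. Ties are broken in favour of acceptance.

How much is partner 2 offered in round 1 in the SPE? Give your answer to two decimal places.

By backward induction:
Round 4 (partner 2 proposes): partner 1 will accept anything ≥ 0, so partner 2 offers 0 and keeps 360.
Round 3 (partner 1 proposes): rejecting gives partner 2 an expected 0.65 × 360 = 234. Partner 1 offers 234 and keeps 360 − 234 = 126.
Round 2 (partner 2 proposes): rejecting gives partner 1 an expected 0.65 × 126 = 81.9. Partner 2 offers 81.9 and keeps 360 − 81.9 = 278.1.
Round 1 (partner 1 proposes): rejecting gives partner 2 an expected 0.65 × 278.1 = 180.765, so partner 1 offers 180.765, keeping 179.235.

180.77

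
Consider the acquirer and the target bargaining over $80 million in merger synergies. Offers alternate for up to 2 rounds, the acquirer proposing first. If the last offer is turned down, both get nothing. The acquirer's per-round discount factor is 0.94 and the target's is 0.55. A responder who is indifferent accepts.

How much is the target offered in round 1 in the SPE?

44

Round 2 (the target proposes): rejection yields 0 for the acquirer; the target offers 0 and keeps 80.
Round 1 (the acquirer proposes): the target can get 80 next round, worth 0.55 × 80 = 44 now. The acquirer offers 44 and keeps 80 − 44 = 36.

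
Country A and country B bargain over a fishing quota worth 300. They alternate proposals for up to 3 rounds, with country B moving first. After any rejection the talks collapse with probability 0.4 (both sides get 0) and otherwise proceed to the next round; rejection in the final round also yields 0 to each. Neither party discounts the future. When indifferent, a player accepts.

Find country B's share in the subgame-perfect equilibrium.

228

Round 3 (country B proposes): rejection yields 0 for country A; country B offers 0 and keeps 300.
Round 2 (country A proposes): rejecting gives country B an expected 0.6 × 300 = 180, so country A offers 180, keeping 120.
Round 1 (country B proposes): rejecting gives country A an expected 0.6 × 120 = 72, so country B offers 72, keeping 228.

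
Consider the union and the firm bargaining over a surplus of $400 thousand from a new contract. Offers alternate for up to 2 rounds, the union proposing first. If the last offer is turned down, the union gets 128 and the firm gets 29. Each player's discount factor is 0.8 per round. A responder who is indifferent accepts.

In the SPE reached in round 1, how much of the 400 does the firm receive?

217.6

By backward induction:
Round 2 (the firm proposes): the union gets 128 if talks fail, so the firm offers 128 and keeps 272.
Round 1 (the union proposes): the firm can get 272 next round, worth 0.8 × 272 = 217.6 now, so the union offers 217.6, keeping 182.4.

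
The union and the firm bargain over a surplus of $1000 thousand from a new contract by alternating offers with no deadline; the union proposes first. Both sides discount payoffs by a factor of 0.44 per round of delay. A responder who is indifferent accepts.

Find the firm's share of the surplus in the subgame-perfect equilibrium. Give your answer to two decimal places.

When the union proposes, the firm accepts any offer worth at least 0.44 times what the firm would get by proposing next round; and vice versa.
This gives x = 1000 − 0.44y and y = 1000 − 0.44x, where x and y are each side's share when it proposes.
Hence (1 − 0.44·0.44)x = 1000(1 − 0.44), i.e. 0.8064·x = 560.
x ≈ 694.4444; the firm's share is 1000 − x ≈ 305.5556.

305.56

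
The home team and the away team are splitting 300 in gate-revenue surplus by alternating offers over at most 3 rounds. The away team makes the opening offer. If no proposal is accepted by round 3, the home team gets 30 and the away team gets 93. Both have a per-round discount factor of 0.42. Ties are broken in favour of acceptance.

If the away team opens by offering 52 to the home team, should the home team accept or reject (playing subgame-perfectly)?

Work out the home team's continuation value if the offer is rejected.
Round 3 (the away team proposes): the home team gets 30 if talks fail, so the away team offers 30 and keeps 270.
Round 2 (the home team proposes): the away team can get 270 next round, worth 0.42 × 270 = 113.4 now. The home team offers 113.4 and keeps 300 − 113.4 = 186.6.
So by rejecting in round 1, the home team gets 186.6 next round, worth 0.42 × 186.6 = 78.372 now.
Offer 52 < 78.372, so the home team rejects.

Reject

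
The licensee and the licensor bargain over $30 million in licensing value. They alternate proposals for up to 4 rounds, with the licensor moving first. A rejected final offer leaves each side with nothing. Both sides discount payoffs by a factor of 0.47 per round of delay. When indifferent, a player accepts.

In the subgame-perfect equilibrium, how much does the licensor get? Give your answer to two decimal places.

19.41

Round 4 (the licensee proposes): rejection yields 0 for the licensor; the licensee offers 0 and keeps 30.
Round 3 (the licensor proposes): the licensee can get 30 next round, worth 0.47 × 30 = 14.1 now; the licensor offers that and keeps 15.9.
Round 2 (the licensee proposes): the licensor can get 15.9 next round, worth 0.47 × 15.9 = 7.473 now. The licensee offers 7.473 and keeps 30 − 7.473 = 22.527.
Round 1 (the licensor proposes): the licensee can get 22.527 next round, worth 0.47 × 22.527 = 10.58769 now; the licensor offers that and keeps 19.41231.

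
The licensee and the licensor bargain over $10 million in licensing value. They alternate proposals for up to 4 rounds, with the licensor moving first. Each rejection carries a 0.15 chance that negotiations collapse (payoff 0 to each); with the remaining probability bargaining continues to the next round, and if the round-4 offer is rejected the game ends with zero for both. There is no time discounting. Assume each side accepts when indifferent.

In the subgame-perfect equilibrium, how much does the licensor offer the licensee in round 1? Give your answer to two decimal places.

Round 4 (the licensee proposes): the licensor will accept anything ≥ 0, so the licensee offers 0 and keeps 10.
Round 3 (the licensor proposes): rejecting gives the licensee an expected 0.85 × 10 = 8.5. The licensor offers 8.5 and keeps 10 − 8.5 = 1.5.
Round 2 (the licensee proposes): rejecting gives the licensor an expected 0.85 × 1.5 = 1.275. The licensee offers 1.275 and keeps 10 − 1.275 = 8.725.
Round 1 (the licensor proposes): rejecting gives the licensee an expected 0.85 × 8.725 = 7.41625; the licensor offers that and keeps 2.58375.

7.42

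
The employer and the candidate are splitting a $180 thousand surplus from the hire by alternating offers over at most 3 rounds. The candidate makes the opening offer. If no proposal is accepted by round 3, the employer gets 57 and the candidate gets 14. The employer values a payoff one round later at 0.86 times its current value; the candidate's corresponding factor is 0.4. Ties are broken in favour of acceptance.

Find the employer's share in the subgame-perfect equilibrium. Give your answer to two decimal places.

Round 3 (the candidate proposes): the employer gets 57 if talks fail, so the candidate offers 57 and keeps 123.
Round 2 (the employer proposes): the candidate can get 123 next round, worth 0.4 × 123 = 49.2 now, so the employer offers 49.2, keeping 130.8.
Round 1 (the candidate proposes): the employer can get 130.8 next round, worth 0.86 × 130.8 = 112.488 now, so the candidate offers 112.488, keeping 67.512.

112.49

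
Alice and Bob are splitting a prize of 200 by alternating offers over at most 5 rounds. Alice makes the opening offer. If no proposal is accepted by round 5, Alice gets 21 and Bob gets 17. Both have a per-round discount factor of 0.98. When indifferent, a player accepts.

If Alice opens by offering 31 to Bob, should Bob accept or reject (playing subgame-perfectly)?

Round 5 (Alice proposes): Bob gets 17 if talks fail, so Alice offers 17 and keeps 183.
Round 4 (Bob proposes): Alice can get 183 next round, worth 0.98 × 183 = 179.34 now; Bob offers that and keeps 20.66.
Round 3 (Alice proposes): Bob can get 20.66 next round, worth 0.98 × 20.66 = 20.2468 now, so Alice offers 20.2468, keeping 179.7532.
Round 2 (Bob proposes): Alice can get 179.7532 next round, worth 0.98 × 179.7532 = 176.158136 now; Bob offers that and keeps 23.841864.
So by rejecting in round 1, Bob gets 23.841864 next round, worth 0.98 × 23.841864 = 23.36502672 now.
Offer 31 ≥ 23.36502672, so Bob accepts.

Accept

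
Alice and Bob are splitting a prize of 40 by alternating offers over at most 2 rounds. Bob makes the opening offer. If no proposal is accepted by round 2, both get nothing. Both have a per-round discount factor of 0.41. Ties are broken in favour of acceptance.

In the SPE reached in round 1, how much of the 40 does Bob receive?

By backward induction:
Round 2 (Alice proposes): Bob will accept anything ≥ 0, so Alice offers 0 and keeps 40.
Round 1 (Bob proposes): Alice can get 40 next round, worth 0.41 × 40 = 16.4 now, so Bob offers 16.4, keeping 23.6.

23.6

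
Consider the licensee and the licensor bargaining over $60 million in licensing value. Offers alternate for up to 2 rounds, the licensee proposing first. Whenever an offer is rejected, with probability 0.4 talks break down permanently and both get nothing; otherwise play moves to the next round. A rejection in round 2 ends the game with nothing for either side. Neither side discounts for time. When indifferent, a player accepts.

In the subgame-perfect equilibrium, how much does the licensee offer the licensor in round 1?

By backward induction:
Round 2 (the licensor proposes): the licensee will accept anything ≥ 0, so the licensor offers 0 and keeps 60.
Round 1 (the licensee proposes): rejecting gives the licensor an expected 0.6 × 60 = 36, so the licensee offers 36, keeping 24.

36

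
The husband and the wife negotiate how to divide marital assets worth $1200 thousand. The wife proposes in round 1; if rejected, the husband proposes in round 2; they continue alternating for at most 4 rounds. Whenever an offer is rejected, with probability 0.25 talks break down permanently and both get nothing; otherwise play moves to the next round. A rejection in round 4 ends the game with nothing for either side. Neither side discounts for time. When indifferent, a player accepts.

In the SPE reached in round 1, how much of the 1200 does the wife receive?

By backward induction:
Round 4 (the husband proposes): rejection yields 0 for the wife; the husband offers 0 and keeps 1200.
Round 3 (the wife proposes): rejecting gives the husband an expected 0.75 × 1200 = 900. The wife offers 900 and keeps 1200 − 900 = 300.
Round 2 (the husband proposes): rejecting gives the wife an expected 0.75 × 300 = 225; the husband offers that and keeps 975.
Round 1 (the wife proposes): rejecting gives the husband an expected 0.75 × 975 = 731.25. The wife offers 731.25 and keeps 1200 − 731.25 = 468.75.

468.75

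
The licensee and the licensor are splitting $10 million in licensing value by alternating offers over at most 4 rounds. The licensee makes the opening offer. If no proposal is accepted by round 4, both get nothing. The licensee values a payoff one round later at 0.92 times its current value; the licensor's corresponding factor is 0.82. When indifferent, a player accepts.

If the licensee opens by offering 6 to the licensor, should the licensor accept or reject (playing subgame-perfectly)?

Reject

Round 4 (the licensor proposes): the licensee will accept anything ≥ 0, so the licensor offers 0 and keeps 10.
Round 3 (the licensee proposes): the licensor can get 10 next round, worth 0.82 × 10 = 8.2 now, so the licensee offers 8.2, keeping 1.8.
Round 2 (the licensor proposes): the licensee can get 1.8 next round, worth 0.92 × 1.8 = 1.656 now, so the licensor offers 1.656, keeping 8.344.
So by rejecting in round 1, the licensor gets 8.344 next round, worth 0.82 × 8.344 = 6.84208 now.
Offer 6 < 6.84208, so the licensor rejects.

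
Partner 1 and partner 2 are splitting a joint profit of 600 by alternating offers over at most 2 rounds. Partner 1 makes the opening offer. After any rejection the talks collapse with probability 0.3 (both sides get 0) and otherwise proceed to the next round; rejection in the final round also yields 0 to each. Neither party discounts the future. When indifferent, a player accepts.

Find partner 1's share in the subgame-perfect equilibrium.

180

Round 2 (partner 2 proposes): rejection yields 0 for partner 1; partner 2 offers 0 and keeps 600.
Round 1 (partner 1 proposes): rejecting gives partner 2 an expected 0.7 × 600 = 420, so partner 1 offers 420, keeping 180.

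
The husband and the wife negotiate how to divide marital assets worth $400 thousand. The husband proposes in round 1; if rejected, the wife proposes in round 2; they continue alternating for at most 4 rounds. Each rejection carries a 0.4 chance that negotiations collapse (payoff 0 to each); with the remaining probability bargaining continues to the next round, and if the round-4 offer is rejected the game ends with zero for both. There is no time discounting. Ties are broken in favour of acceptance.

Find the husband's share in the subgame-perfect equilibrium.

217.6

Round 4 (the wife proposes): the husband will accept anything ≥ 0, so the wife offers 0 and keeps 400.
Round 3 (the husband proposes): rejecting gives the wife an expected 0.6 × 400 = 240. The husband offers 240 and keeps 400 − 240 = 160.
Round 2 (the wife proposes): rejecting gives the husband an expected 0.6 × 160 = 96; the wife offers that and keeps 304.
Round 1 (the husband proposes): rejecting gives the wife an expected 0.6 × 304 = 182.4, so the husband offers 182.4, keeping 217.6.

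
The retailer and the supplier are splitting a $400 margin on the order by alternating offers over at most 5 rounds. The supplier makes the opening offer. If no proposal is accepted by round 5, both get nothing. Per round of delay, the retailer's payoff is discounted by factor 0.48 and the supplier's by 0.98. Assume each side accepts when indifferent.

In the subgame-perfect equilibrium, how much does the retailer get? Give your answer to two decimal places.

5.65

By backward induction:
Round 5 (the supplier proposes): the retailer will accept anything ≥ 0, so the supplier offers 0 and keeps 400.
Round 4 (the retailer proposes): the supplier can get 400 next round, worth 0.98 × 400 = 392 now; the retailer offers that and keeps 8.
Round 3 (the supplier proposes): the retailer can get 8 next round, worth 0.48 × 8 = 3.84 now, so the supplier offers 3.84, keeping 396.16.
Round 2 (the retailer proposes): the supplier can get 396.16 next round, worth 0.98 × 396.16 = 388.2368 now. The retailer offers 388.2368 and keeps 400 − 388.2368 = 11.7632.
Round 1 (the supplier proposes): the retailer can get 11.7632 next round, worth 0.48 × 11.7632 = 5.646336 now. The supplier offers 5.646336 and keeps 400 − 5.646336 = 394.353664.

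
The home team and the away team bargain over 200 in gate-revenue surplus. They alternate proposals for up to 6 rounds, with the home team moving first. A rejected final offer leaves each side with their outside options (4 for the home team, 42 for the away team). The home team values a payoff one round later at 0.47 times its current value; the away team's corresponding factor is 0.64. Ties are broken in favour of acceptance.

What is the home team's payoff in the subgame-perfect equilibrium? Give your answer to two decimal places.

100.40

Round 6 (the away team proposes): the home team gets 4 if talks fail, so the away team offers 4 and keeps 196.
Round 5 (the home team proposes): the away team can get 196 next round, worth 0.64 × 196 = 125.44 now; the home team offers that and keeps 74.56.
Round 4 (the away team proposes): the home team can get 74.56 next round, worth 0.47 × 74.56 = 35.0432 now, so the away team offers 35.0432, keeping 164.9568.
Round 3 (the home team proposes): the away team can get 164.9568 next round, worth 0.64 × 164.9568 = 105.572352 now. The home team offers 105.572352 and keeps 200 − 105.572352 = 94.427648.
Round 2 (the away team proposes): the home team can get 94.427648 next round, worth 0.47 × 94.427648 = 44.38099456 now, so the away team offers 44.38099456, keeping 155.61900544.
Round 1 (the home team proposes): the away team can get 155.61900544 next round, worth 0.64 × 155.61900544 = 99.5961634816 now; the home team offers that and keeps 100.4038365184.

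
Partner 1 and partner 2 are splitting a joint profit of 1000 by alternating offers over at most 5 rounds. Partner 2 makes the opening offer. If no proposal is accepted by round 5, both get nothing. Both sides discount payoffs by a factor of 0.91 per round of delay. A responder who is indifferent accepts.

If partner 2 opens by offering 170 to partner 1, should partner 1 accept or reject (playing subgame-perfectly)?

Work out partner 1's continuation value if the offer is rejected.
Round 5 (partner 2 proposes): rejection yields 0 for partner 1; partner 2 offers 0 and keeps 1000.
Round 4 (partner 1 proposes): partner 2 can get 1000 next round, worth 0.91 × 1000 = 910 now. Partner 1 offers 910 and keeps 1000 − 910 = 90.
Round 3 (partner 2 proposes): partner 1 can get 90 next round, worth 0.91 × 90 = 81.9 now. Partner 2 offers 81.9 and keeps 1000 − 81.9 = 918.1.
Round 2 (partner 1 proposes): partner 2 can get 918.1 next round, worth 0.91 × 918.1 = 835.471 now. Partner 1 offers 835.471 and keeps 1000 − 835.471 = 164.529.
So by rejecting in round 1, partner 1 gets 164.529 next round, worth 0.91 × 164.529 = 149.72139 now.
Offer 170 ≥ 149.72139, so partner 1 accepts.

Accept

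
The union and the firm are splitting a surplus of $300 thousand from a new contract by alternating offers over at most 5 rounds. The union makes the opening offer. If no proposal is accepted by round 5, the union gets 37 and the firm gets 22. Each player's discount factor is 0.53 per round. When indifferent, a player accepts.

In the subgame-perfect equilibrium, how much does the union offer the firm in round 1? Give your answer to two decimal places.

97.46

By backward induction:
Round 5 (the union proposes): the firm gets 22 if talks fail, so the union offers 22 and keeps 278.
Round 4 (the firm proposes): the union can get 278 next round, worth 0.53 × 278 = 147.34 now, so the firm offers 147.34, keeping 152.66.
Round 3 (the union proposes): the firm can get 152.66 next round, worth 0.53 × 152.66 = 80.9098 now. The union offers 80.9098 and keeps 300 − 80.9098 = 219.0902.
Round 2 (the firm proposes): the union can get 219.0902 next round, worth 0.53 × 219.0902 = 116.117806 now, so the firm offers 116.117806, keeping 183.882194.
Round 1 (the union proposes): the firm can get 183.882194 next round, worth 0.53 × 183.882194 = 97.45756282 now; the union offers that and keeps 202.54243718.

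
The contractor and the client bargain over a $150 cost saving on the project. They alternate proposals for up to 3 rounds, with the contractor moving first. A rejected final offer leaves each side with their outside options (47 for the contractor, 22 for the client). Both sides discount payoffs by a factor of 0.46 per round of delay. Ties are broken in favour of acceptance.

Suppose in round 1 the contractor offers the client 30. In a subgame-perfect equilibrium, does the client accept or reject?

Reject

Round 3 (the contractor proposes): the client gets 22 if talks fail, so the contractor offers 22 and keeps 128.
Round 2 (the client proposes): the contractor can get 128 next round, worth 0.46 × 128 = 58.88 now; the client offers that and keeps 91.12.
So by rejecting in round 1, the client gets 91.12 next round, worth 0.46 × 91.12 = 41.9152 now.
Offer 30 < 41.9152, so the client rejects.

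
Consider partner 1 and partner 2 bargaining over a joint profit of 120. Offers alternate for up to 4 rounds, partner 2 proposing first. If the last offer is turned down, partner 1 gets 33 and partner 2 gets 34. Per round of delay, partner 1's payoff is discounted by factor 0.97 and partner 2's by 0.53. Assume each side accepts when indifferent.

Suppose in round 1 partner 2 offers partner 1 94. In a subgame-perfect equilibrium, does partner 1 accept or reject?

Round 4 (partner 1 proposes): partner 2 gets 34 if talks fail, so partner 1 offers 34 and keeps 86.
Round 3 (partner 2 proposes): partner 1 can get 86 next round, worth 0.97 × 86 = 83.42 now. Partner 2 offers 83.42 and keeps 120 − 83.42 = 36.58.
Round 2 (partner 1 proposes): partner 2 can get 36.58 next round, worth 0.53 × 36.58 = 19.3874 now, so partner 1 offers 19.3874, keeping 100.6126.
So by rejecting in round 1, partner 1 gets 100.6126 next round, worth 0.97 × 100.6126 = 97.594222 now.
Offer 94 < 97.594222, so partner 1 rejects.

Reject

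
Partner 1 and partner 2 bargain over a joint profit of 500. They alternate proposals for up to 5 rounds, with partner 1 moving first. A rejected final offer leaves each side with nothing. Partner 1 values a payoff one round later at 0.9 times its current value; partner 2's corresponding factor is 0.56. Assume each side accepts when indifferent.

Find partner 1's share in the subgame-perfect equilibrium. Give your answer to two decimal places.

457.89

By backward induction:
Round 5 (partner 1 proposes): partner 2 will accept anything ≥ 0, so partner 1 offers 0 and keeps 500.
Round 4 (partner 2 proposes): partner 1 can get 500 next round, worth 0.9 × 500 = 450 now, so partner 2 offers 450, keeping 50.
Round 3 (partner 1 proposes): partner 2 can get 50 next round, worth 0.56 × 50 = 28 now, so partner 1 offers 28, keeping 472.
Round 2 (partner 2 proposes): partner 1 can get 472 next round, worth 0.9 × 472 = 424.8 now; partner 2 offers that and keeps 75.2.
Round 1 (partner 1 proposes): partner 2 can get 75.2 next round, worth 0.56 × 75.2 = 42.112 now. Partner 1 offers 42.112 and keeps 500 − 42.112 = 457.888.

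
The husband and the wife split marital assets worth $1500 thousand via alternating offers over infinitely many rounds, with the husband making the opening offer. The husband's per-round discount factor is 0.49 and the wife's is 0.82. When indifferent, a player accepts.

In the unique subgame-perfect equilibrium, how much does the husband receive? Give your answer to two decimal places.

451.35

Let x be the husband's share when the husband proposes and y be the wife's share when the wife proposes.
The wife accepts iff offered ≥ 0.82·y, so x = 1500 − 0.82y. Symmetrically y = 1500 − 0.49x.
Substituting: x = 1500 − 0.82(1500 − 0.49x), giving x(1 − 0.49·0.82) = 1500(1 − 0.82).
So x = 1500 × 0.18 / 0.5982 ≈ 451.3541, and the wife receives 1500 − x ≈ 1048.6459.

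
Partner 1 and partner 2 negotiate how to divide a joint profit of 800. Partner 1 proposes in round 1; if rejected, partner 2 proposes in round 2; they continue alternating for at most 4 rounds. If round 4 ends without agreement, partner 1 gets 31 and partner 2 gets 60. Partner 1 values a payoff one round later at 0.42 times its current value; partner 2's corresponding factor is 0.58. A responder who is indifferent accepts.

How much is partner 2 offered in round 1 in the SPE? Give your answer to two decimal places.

377.77

Round 4 (partner 2 proposes): partner 1 gets 31 if talks fail, so partner 2 offers 31 and keeps 769.
Round 3 (partner 1 proposes): partner 2 can get 769 next round, worth 0.58 × 769 = 446.02 now. Partner 1 offers 446.02 and keeps 800 − 446.02 = 353.98.
Round 2 (partner 2 proposes): partner 1 can get 353.98 next round, worth 0.42 × 353.98 = 148.6716 now, so partner 2 offers 148.6716, keeping 651.3284.
Round 1 (partner 1 proposes): partner 2 can get 651.3284 next round, worth 0.58 × 651.3284 = 377.770472 now, so partner 1 offers 377.770472, keeping 422.229528.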